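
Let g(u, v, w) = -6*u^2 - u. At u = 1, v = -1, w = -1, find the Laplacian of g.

-12

∂²g/∂u² = -12
∂²g/∂v² = 0
∂²g/∂w² = 0
∇²g = -12
At (1, -1, -1): -12.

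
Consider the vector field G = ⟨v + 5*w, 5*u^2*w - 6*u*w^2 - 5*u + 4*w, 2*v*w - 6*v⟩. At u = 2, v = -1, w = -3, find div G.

∂G₁/∂u = 0
∂G₂/∂v = 0
∂G₃/∂w = 2*v
∇·G = 2*v
At (2, -1, -3): -2.

-2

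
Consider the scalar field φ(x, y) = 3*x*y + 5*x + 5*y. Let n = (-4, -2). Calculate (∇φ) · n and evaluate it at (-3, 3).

-48

∂φ/∂x = 3*y + 5
∂φ/∂y = 3*x + 5
∇φ at (-3, 3) = (14, -4)
∇φ · n = (14)(-4) + (-4)(-2) = -48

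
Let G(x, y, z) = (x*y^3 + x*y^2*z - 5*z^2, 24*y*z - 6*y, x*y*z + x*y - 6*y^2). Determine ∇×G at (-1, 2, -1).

(∇×G)₁ = ∂G₃/∂y − ∂G₂/∂z = x*z + x - 36*y
(∇×G)₂ = ∂G₁/∂z − ∂G₃/∂x = x*y^2 - y*z - y - 10*z
(∇×G)₃ = ∂G₂/∂x − ∂G₁/∂y = -3*x*y^2 - 2*x*y*z
∇×G = (x*z + x - 36*y, x*y^2 - y*z - y - 10*z, -3*x*y^2 - 2*x*y*z)
At (-1, 2, -1): (-72, 6, 8).

(-72, 6, 8)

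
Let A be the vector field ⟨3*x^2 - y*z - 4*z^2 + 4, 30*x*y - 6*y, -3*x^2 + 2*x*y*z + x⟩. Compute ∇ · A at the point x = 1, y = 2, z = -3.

∂A₁/∂x = 6*x
∂A₂/∂y = 30*x - 6
∂A₃/∂z = 2*x*y
∇·A = 2*x*y + 36*x - 6
At (1, 2, -3): 34.

34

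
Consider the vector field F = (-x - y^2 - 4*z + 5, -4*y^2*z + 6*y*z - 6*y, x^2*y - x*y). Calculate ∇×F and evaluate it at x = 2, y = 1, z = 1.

(∇×F)₁ = ∂F₃/∂y − ∂F₂/∂z = x^2 - x + 4*y^2 - 6*y
(∇×F)₂ = ∂F₁/∂z − ∂F₃/∂x = -2*x*y + y - 4
(∇×F)₃ = ∂F₂/∂x − ∂F₁/∂y = 2*y
∇×F = (x^2 - x + 4*y^2 - 6*y, -2*x*y + y - 4, 2*y)
At (2, 1, 1): (0, -7, 2).

(0, -7, 2)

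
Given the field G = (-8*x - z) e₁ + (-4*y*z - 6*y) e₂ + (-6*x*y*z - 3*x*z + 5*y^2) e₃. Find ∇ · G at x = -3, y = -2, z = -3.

-29

∂G₁/∂x = -8
∂G₂/∂y = -4*z - 6
∂G₃/∂z = -6*x*y - 3*x
∇·G = -6*x*y - 3*x - 4*z - 14
At (-3, -2, -3): -29.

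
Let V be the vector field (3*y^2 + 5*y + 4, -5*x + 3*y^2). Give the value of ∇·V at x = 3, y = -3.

-18

∂V₁/∂x = 0
∂V₂/∂y = 6*y
∇·V = 6*y
At (3, -3): -18.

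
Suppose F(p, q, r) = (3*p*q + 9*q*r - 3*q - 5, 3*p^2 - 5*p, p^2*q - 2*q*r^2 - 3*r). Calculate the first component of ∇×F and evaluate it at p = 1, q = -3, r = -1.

-1

(∇×F)_1 = ∂F₃/∂q − ∂F₂/∂r
= p^2 - 2*r^2 − (0)
= p^2 - 2*r^2
At (1, -3, -1): -1.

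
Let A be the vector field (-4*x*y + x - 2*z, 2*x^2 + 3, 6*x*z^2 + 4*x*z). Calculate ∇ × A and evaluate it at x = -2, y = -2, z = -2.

(∇×A)₁ = ∂A₃/∂y − ∂A₂/∂z = 0
(∇×A)₂ = ∂A₁/∂z − ∂A₃/∂x = -6*z^2 - 4*z - 2
(∇×A)₃ = ∂A₂/∂x − ∂A₁/∂y = 8*x
∇×A = (0, -6*z^2 - 4*z - 2, 8*x)
At (-2, -2, -2): (0, -18, -16).

(0, -18, -16)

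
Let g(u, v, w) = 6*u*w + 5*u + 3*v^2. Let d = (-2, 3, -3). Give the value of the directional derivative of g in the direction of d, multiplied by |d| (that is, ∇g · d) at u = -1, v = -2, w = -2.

∂g/∂u = 6*w + 5
∂g/∂v = 6*v
∂g/∂w = 6*u
∇g at (-1, -2, -2) = (-7, -12, -6)
∇g · d = (-7)(-2) + (-12)(3) + (-6)(-3) = -4

-4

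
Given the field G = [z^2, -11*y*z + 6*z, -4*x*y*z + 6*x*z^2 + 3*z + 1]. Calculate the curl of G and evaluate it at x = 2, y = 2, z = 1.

(8, 4, 0)

(∇×G)₁ = ∂G₃/∂y − ∂G₂/∂z = -4*x*z + 11*y - 6
(∇×G)₂ = ∂G₁/∂z − ∂G₃/∂x = 4*y*z - 6*z^2 + 2*z
(∇×G)₃ = ∂G₂/∂x − ∂G₁/∂y = 0
∇×G = (-4*x*z + 11*y - 6, 4*y*z - 6*z^2 + 2*z, 0)
At (2, 2, 1): (8, 4, 0).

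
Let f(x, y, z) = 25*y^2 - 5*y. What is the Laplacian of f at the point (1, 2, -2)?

50

∂²f/∂x² = 0
∂²f/∂y² = 50
∂²f/∂z² = 0
∇²f = 50
At (1, 2, -2): 50.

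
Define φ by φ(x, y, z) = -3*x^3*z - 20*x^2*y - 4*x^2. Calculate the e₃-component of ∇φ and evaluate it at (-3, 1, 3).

81

(∇φ)_3 = ∂φ/∂z = -3*x^3
At (-3, 1, 3): 81.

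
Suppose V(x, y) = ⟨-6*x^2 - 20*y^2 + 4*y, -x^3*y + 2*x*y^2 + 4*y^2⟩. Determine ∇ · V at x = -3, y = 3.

51

∂V₁/∂x = -12*x
∂V₂/∂y = -x^3 + 4*x*y + 8*y
∇·V = -x^3 + 4*x*y - 12*x + 8*y
At (-3, 3): 51.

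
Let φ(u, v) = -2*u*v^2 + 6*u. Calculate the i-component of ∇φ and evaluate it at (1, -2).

-2

(∇φ)_1 = ∂φ/∂u = -2*v^2 + 6
At (1, -2): -2.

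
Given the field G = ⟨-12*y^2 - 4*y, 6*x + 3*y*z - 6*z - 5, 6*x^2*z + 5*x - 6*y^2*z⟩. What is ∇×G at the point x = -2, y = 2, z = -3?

(∇×G)₁ = ∂G₃/∂y − ∂G₂/∂z = -12*y*z - 3*y + 6
(∇×G)₂ = ∂G₁/∂z − ∂G₃/∂x = -12*x*z - 5
(∇×G)₃ = ∂G₂/∂x − ∂G₁/∂y = 24*y + 10
∇×G = (-12*y*z - 3*y + 6, -12*x*z - 5, 24*y + 10)
At (-2, 2, -3): (72, -77, 58).

(72, -77, 58)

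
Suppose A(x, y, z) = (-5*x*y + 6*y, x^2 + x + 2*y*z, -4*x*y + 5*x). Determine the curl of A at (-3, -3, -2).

(∇×A)₁ = ∂A₃/∂y − ∂A₂/∂z = -4*x - 2*y
(∇×A)₂ = ∂A₁/∂z − ∂A₃/∂x = 4*y - 5
(∇×A)₃ = ∂A₂/∂x − ∂A₁/∂y = 7*x - 5
∇×A = (-4*x - 2*y, 4*y - 5, 7*x - 5)
At (-3, -3, -2): (18, -17, -26).

(18, -17, -26)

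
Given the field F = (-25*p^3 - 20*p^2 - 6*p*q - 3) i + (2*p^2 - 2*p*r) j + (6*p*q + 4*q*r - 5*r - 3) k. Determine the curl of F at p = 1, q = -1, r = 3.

(∇×F)₁ = ∂F₃/∂q − ∂F₂/∂r = 8*p + 4*r
(∇×F)₂ = ∂F₁/∂r − ∂F₃/∂p = -6*q
(∇×F)₃ = ∂F₂/∂p − ∂F₁/∂q = 10*p - 2*r
∇×F = (8*p + 4*r, -6*q, 10*p - 2*r)
At (1, -1, 3): (20, 6, 4).

(20, 6, 4)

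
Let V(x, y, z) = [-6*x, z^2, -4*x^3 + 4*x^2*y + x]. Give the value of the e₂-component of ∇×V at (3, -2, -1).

(∇×V)_2 = ∂V₁/∂z − ∂V₃/∂x
= 0 − (-12*x^2 + 8*x*y + 1)
= 12*x^2 - 8*x*y - 1
At (3, -2, -1): 155.

155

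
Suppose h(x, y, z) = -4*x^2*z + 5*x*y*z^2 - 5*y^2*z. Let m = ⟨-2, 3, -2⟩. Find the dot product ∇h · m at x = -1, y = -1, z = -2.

10

∂h/∂x = -8*x*z + 5*y*z^2
∂h/∂y = 5*x*z^2 - 10*y*z
∂h/∂z = -4*x^2 + 10*x*y*z - 5*y^2
∇h at (-1, -1, -2) = (-36, -40, -29)
∇h · m = (-36)(-2) + (-40)(3) + (-29)(-2) = 10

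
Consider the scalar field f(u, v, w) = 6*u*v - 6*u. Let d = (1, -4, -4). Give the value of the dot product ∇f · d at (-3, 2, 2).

∂f/∂u = 6*v - 6
∂f/∂v = 6*u
∂f/∂w = 0
∇f at (-3, 2, 2) = (6, -18, 0)
∇f · d = (6)(1) + (-18)(-4) + (0)(-4) = 78

78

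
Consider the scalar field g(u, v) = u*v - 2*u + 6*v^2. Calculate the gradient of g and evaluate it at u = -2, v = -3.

(-5, -38)

∂g/∂u = v - 2
∂g/∂v = u + 12*v
∇g = (v - 2, u + 12*v)
At (-2, -3): (-5, -38).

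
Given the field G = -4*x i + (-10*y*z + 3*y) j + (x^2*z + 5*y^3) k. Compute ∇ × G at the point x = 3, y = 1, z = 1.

(25, -6, 0)

(∇×G)₁ = ∂G₃/∂y − ∂G₂/∂z = 15*y^2 + 10*y
(∇×G)₂ = ∂G₁/∂z − ∂G₃/∂x = -2*x*z
(∇×G)₃ = ∂G₂/∂x − ∂G₁/∂y = 0
∇×G = (15*y^2 + 10*y, -2*x*z, 0)
At (3, 1, 1): (25, -6, 0).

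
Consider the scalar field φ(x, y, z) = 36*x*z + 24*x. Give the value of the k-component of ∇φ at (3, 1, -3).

(∇φ)_3 = ∂φ/∂z = 36*x
At (3, 1, -3): 108.

108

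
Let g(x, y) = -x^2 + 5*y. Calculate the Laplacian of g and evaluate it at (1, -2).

∂²g/∂x² = -2
∂²g/∂y² = 0
∇²g = -2
At (1, -2): -2.

-2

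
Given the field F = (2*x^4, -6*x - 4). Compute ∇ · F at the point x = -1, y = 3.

-8

∂F₁/∂x = 8*x^3
∂F₂/∂y = 0
∇·F = 8*x^3
At (-1, 3): -8.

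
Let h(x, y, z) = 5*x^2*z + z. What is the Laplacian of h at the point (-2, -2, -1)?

∂²h/∂x² = 10*z
∂²h/∂y² = 0
∂²h/∂z² = 0
∇²h = 10*z
At (-2, -2, -1): -10.

-10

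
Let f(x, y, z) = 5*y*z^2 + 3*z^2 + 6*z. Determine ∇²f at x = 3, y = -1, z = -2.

∂²f/∂x² = 0
∂²f/∂y² = 0
∂²f/∂z² = 2*(5*y + 3)
∇²f = 10*y + 6
At (3, -1, -2): -4.

-4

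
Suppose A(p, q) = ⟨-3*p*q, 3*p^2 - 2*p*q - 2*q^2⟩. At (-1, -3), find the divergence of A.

23

∂A₁/∂p = -3*q
∂A₂/∂q = -2*p - 4*q
∇·A = -2*p - 7*q
At (-1, -3): 23.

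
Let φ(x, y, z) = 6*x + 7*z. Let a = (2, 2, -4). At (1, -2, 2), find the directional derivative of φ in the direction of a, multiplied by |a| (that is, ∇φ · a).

-16

∂φ/∂x = 6
∂φ/∂y = 0
∂φ/∂z = 7
∇φ at (1, -2, 2) = (6, 0, 7)
∇φ · a = (6)(2) + (0)(2) + (7)(-4) = -16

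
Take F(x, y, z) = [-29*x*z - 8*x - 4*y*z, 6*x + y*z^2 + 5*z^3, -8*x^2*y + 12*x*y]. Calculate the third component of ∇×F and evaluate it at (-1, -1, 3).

18

(∇×F)_3 = ∂F₂/∂x − ∂F₁/∂y
= 6 − (-4*z)
= 4*z + 6
At (-1, -1, 3): 18.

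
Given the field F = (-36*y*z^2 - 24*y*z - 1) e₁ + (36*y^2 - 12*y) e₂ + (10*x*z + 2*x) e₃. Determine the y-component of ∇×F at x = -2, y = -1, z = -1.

(∇×F)_2 = ∂F₁/∂z − ∂F₃/∂x
= -72*y*z - 24*y − (10*z + 2)
= -72*y*z - 24*y - 10*z - 2
At (-2, -1, -1): -40.

-40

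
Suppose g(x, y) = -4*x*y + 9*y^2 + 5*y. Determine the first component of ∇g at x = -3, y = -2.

8

(∇g)_1 = ∂g/∂x = -4*y
At (-3, -2): 8.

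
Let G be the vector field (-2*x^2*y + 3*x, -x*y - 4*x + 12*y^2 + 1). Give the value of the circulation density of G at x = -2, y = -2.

6

∂G₂/∂x = -y - 4
∂G₁/∂y = -2*x^2
Scalar curl = 2*x^2 - y - 4
At (-2, -2): 6.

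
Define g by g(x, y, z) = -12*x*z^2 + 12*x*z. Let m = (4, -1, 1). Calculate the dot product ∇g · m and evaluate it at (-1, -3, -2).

-348

∂g/∂x = -12*z^2 + 12*z
∂g/∂y = 0
∂g/∂z = -24*x*z + 12*x
∇g at (-1, -3, -2) = (-72, 0, -60)
∇g · m = (-72)(4) + (0)(-1) + (-60)(1) = -348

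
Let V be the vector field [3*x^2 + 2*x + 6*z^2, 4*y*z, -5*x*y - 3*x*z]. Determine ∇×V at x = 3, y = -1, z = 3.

(-11, 40, 0)

(∇×V)₁ = ∂V₃/∂y − ∂V₂/∂z = -5*x - 4*y
(∇×V)₂ = ∂V₁/∂z − ∂V₃/∂x = 5*y + 15*z
(∇×V)₃ = ∂V₂/∂x − ∂V₁/∂y = 0
∇×V = (-5*x - 4*y, 5*y + 15*z, 0)
At (3, -1, 3): (-11, 40, 0).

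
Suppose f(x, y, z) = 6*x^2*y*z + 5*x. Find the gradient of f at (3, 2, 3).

∂f/∂x = 12*x*y*z + 5
∂f/∂y = 6*x^2*z
∂f/∂z = 6*x^2*y
∇f = (12*x*y*z + 5, 6*x^2*z, 6*x^2*y)
At (3, 2, 3): (221, 162, 108).

(221, 162, 108)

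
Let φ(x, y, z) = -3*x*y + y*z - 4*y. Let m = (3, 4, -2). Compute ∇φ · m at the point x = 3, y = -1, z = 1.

∂φ/∂x = -3*y
∂φ/∂y = -3*x + z - 4
∂φ/∂z = y
∇φ at (3, -1, 1) = (3, -12, -1)
∇φ · m = (3)(3) + (-12)(4) + (-1)(-2) = -37

-37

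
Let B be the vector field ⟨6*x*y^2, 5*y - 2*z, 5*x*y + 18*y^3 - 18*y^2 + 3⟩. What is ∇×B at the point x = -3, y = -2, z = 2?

(275, 10, -72)

(∇×B)₁ = ∂B₃/∂y − ∂B₂/∂z = 5*x + 54*y^2 - 36*y + 2
(∇×B)₂ = ∂B₁/∂z − ∂B₃/∂x = -5*y
(∇×B)₃ = ∂B₂/∂x − ∂B₁/∂y = -12*x*y
∇×B = (5*x + 54*y^2 - 36*y + 2, -5*y, -12*x*y)
At (-3, -2, 2): (275, 10, -72).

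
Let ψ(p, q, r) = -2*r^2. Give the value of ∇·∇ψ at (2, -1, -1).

-4

∂²ψ/∂p² = 0
∂²ψ/∂q² = 0
∂²ψ/∂r² = -4
∇²ψ = -4
At (2, -1, -1): -4.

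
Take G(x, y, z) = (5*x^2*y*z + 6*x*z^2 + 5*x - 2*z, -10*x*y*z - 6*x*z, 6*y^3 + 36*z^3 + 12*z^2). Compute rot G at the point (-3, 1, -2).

(∇×G)₁ = ∂G₃/∂y − ∂G₂/∂z = 10*x*y + 6*x + 18*y^2
(∇×G)₂ = ∂G₁/∂z − ∂G₃/∂x = 5*x^2*y + 12*x*z - 2
(∇×G)₃ = ∂G₂/∂x − ∂G₁/∂y = -5*x^2*z - 10*y*z - 6*z
∇×G = (10*x*y + 6*x + 18*y^2, 5*x^2*y + 12*x*z - 2, -5*x^2*z - 10*y*z - 6*z)
At (-3, 1, -2): (-30, 115, 122).

(-30, 115, 122)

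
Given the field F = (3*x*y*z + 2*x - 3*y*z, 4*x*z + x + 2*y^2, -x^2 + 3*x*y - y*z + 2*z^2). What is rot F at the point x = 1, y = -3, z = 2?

(-3, 11, 9)

(∇×F)₁ = ∂F₃/∂y − ∂F₂/∂z = -x - z
(∇×F)₂ = ∂F₁/∂z − ∂F₃/∂x = 3*x*y + 2*x - 6*y
(∇×F)₃ = ∂F₂/∂x − ∂F₁/∂y = -3*x*z + 7*z + 1
∇×F = (-x - z, 3*x*y + 2*x - 6*y, -3*x*z + 7*z + 1)
At (1, -3, 2): (-3, 11, 9).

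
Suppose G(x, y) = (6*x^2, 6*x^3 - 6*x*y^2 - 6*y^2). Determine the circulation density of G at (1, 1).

∂G₂/∂x = 18*x^2 - 6*y^2
∂G₁/∂y = 0
Scalar curl = 18*x^2 - 6*y^2
At (1, 1): 12.

12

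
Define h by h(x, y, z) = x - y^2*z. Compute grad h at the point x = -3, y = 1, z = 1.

∂h/∂x = 1
∂h/∂y = -2*y*z
∂h/∂z = -y^2
∇h = (1, -2*y*z, -y^2)
At (-3, 1, 1): (1, -2, -1).

(1, -2, -1)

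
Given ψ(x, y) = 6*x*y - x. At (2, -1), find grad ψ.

∂ψ/∂x = 6*y - 1
∂ψ/∂y = 6*x
∇ψ = (6*y - 1, 6*x)
At (2, -1): (-7, 12).

(-7, 12)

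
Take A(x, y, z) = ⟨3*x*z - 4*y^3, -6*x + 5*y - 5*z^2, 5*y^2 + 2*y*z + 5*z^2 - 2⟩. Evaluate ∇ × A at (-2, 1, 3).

(46, -6, 6)

(∇×A)₁ = ∂A₃/∂y − ∂A₂/∂z = 10*y + 12*z
(∇×A)₂ = ∂A₁/∂z − ∂A₃/∂x = 3*x
(∇×A)₃ = ∂A₂/∂x − ∂A₁/∂y = 12*y^2 - 6
∇×A = (10*y + 12*z, 3*x, 12*y^2 - 6)
At (-2, 1, 3): (46, -6, 6).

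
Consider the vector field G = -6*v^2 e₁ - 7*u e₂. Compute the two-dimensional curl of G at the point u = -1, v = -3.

∂G₂/∂u = -7
∂G₁/∂v = -12*v
Scalar curl = 12*v - 7
At (-1, -3): -43.

-43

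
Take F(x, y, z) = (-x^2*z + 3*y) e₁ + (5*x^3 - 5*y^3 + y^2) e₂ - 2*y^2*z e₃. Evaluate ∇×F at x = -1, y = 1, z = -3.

(∇×F)₁ = ∂F₃/∂y − ∂F₂/∂z = -4*y*z
(∇×F)₂ = ∂F₁/∂z − ∂F₃/∂x = -x^2
(∇×F)₃ = ∂F₂/∂x − ∂F₁/∂y = 15*x^2 - 3
∇×F = (-4*y*z, -x^2, 15*x^2 - 3)
At (-1, 1, -3): (12, -1, 12).

(12, -1, 12)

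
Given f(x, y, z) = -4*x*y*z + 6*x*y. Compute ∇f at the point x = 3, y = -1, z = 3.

∂f/∂x = -4*y*z + 6*y
∂f/∂y = -4*x*z + 6*x
∂f/∂z = -4*x*y
∇f = (-4*y*z + 6*y, -4*x*z + 6*x, -4*x*y)
At (3, -1, 3): (6, -18, 12).

(6, -18, 12)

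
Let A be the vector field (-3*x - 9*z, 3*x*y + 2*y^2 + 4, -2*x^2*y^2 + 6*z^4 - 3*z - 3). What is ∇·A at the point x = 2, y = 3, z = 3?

∂A₁/∂x = -3
∂A₂/∂y = 3*x + 4*y
∂A₃/∂z = 24*z^3 - 3
∇·A = 3*x + 4*y + 24*z^3 - 6
At (2, 3, 3): 660.

660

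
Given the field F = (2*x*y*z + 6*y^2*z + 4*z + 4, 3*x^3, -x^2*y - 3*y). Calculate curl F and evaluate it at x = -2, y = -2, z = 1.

(-7, 44, 64)

(∇×F)₁ = ∂F₃/∂y − ∂F₂/∂z = -x^2 - 3
(∇×F)₂ = ∂F₁/∂z − ∂F₃/∂x = 4*x*y + 6*y^2 + 4
(∇×F)₃ = ∂F₂/∂x − ∂F₁/∂y = 9*x^2 - 2*x*z - 12*y*z
∇×F = (-x^2 - 3, 4*x*y + 6*y^2 + 4, 9*x^2 - 2*x*z - 12*y*z)
At (-2, -2, 1): (-7, 44, 64).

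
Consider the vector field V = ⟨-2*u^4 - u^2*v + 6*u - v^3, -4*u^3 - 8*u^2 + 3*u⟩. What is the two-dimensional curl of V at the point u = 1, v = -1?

∂V₂/∂u = -12*u^2 - 16*u + 3
∂V₁/∂v = -u^2 - 3*v^2
Scalar curl = -11*u^2 - 16*u + 3*v^2 + 3
At (1, -1): -21.

-21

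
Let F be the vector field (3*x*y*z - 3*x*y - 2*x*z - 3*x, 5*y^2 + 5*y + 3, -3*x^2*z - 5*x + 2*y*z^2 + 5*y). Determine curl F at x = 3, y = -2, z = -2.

(∇×F)₁ = ∂F₃/∂y − ∂F₂/∂z = 2*z^2 + 5
(∇×F)₂ = ∂F₁/∂z − ∂F₃/∂x = 3*x*y + 6*x*z - 2*x + 5
(∇×F)₃ = ∂F₂/∂x − ∂F₁/∂y = -3*x*z + 3*x
∇×F = (2*z^2 + 5, 3*x*y + 6*x*z - 2*x + 5, -3*x*z + 3*x)
At (3, -2, -2): (13, -55, 27).

(13, -55, 27)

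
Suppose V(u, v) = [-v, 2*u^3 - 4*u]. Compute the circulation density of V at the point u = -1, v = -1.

∂V₂/∂u = 6*u^2 - 4
∂V₁/∂v = -1
Scalar curl = 6*u^2 - 3
At (-1, -1): 3.

3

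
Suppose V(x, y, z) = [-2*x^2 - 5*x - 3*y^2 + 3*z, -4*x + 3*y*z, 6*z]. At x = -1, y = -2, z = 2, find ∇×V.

(∇×V)₁ = ∂V₃/∂y − ∂V₂/∂z = -3*y
(∇×V)₂ = ∂V₁/∂z − ∂V₃/∂x = 3
(∇×V)₃ = ∂V₂/∂x − ∂V₁/∂y = 6*y - 4
∇×V = (-3*y, 3, 6*y - 4)
At (-1, -2, 2): (6, 3, -16).

(6, 3, -16)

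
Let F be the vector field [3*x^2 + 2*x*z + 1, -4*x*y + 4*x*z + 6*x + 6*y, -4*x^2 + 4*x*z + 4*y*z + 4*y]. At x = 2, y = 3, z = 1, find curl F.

(0, 16, -2)

(∇×F)₁ = ∂F₃/∂y − ∂F₂/∂z = -4*x + 4*z + 4
(∇×F)₂ = ∂F₁/∂z − ∂F₃/∂x = 10*x - 4*z
(∇×F)₃ = ∂F₂/∂x − ∂F₁/∂y = -4*y + 4*z + 6
∇×F = (-4*x + 4*z + 4, 10*x - 4*z, -4*y + 4*z + 6)
At (2, 3, 1): (0, 16, -2).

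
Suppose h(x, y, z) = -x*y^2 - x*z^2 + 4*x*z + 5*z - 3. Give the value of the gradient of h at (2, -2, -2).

(-16, 8, 21)

∂h/∂x = -y^2 - z^2 + 4*z
∂h/∂y = -2*x*y
∂h/∂z = -2*x*z + 4*x + 5
∇h = (-y^2 - z^2 + 4*z, -2*x*y, -2*x*z + 4*x + 5)
At (2, -2, -2): (-16, 8, 21).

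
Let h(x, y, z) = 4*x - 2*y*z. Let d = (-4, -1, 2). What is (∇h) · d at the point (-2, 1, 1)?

∂h/∂x = 4
∂h/∂y = -2*z
∂h/∂z = -2*y
∇h at (-2, 1, 1) = (4, -2, -2)
∇h · d = (4)(-4) + (-2)(-1) + (-2)(2) = -18

-18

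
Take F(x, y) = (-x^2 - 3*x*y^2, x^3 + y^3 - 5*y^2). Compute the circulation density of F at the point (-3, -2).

∂F₂/∂x = 3*x^2
∂F₁/∂y = -6*x*y
Scalar curl = 3*x^2 + 6*x*y
At (-3, -2): 63.

63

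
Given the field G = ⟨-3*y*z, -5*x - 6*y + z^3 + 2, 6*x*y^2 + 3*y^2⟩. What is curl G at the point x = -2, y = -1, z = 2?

(6, -3, 1)

(∇×G)₁ = ∂G₃/∂y − ∂G₂/∂z = 12*x*y + 6*y - 3*z^2
(∇×G)₂ = ∂G₁/∂z − ∂G₃/∂x = -6*y^2 - 3*y
(∇×G)₃ = ∂G₂/∂x − ∂G₁/∂y = 3*z - 5
∇×G = (12*x*y + 6*y - 3*z^2, -6*y^2 - 3*y, 3*z - 5)
At (-2, -1, 2): (6, -3, 1).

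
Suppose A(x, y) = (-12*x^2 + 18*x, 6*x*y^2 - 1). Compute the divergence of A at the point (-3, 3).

-18

∂A₁/∂x = -24*x + 18
∂A₂/∂y = 12*x*y
∇·A = 12*x*y - 24*x + 18
At (-3, 3): -18.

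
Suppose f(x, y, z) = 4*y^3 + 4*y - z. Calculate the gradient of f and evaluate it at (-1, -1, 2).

(0, 16, -1)

∂f/∂x = 0
∂f/∂y = 12*y^2 + 4
∂f/∂z = -1
∇f = (0, 12*y^2 + 4, -1)
At (-1, -1, 2): (0, 16, -1).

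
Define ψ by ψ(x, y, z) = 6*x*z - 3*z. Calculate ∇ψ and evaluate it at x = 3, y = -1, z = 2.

(12, 0, 15)

∂ψ/∂x = 6*z
∂ψ/∂y = 0
∂ψ/∂z = 6*x - 3
∇ψ = (6*z, 0, 6*x - 3)
At (3, -1, 2): (12, 0, 15).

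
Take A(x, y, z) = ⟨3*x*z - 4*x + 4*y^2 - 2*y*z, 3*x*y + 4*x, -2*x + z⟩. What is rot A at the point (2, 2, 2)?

(∇×A)₁ = ∂A₃/∂y − ∂A₂/∂z = 0
(∇×A)₂ = ∂A₁/∂z − ∂A₃/∂x = 3*x - 2*y + 2
(∇×A)₃ = ∂A₂/∂x − ∂A₁/∂y = -5*y + 2*z + 4
∇×A = (0, 3*x - 2*y + 2, -5*y + 2*z + 4)
At (2, 2, 2): (0, 4, -2).

(0, 4, -2)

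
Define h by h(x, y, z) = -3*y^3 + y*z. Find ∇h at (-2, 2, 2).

∂h/∂x = 0
∂h/∂y = -9*y^2 + z
∂h/∂z = y
∇h = (0, -9*y^2 + z, y)
At (-2, 2, 2): (0, -34, 2).

(0, -34, 2)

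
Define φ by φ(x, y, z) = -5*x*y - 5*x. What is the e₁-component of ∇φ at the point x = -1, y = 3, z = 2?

-20

(∇φ)_1 = ∂φ/∂x = -5*y - 5
At (-1, 3, 2): -20.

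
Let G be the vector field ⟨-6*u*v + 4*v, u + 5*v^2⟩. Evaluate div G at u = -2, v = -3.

∂G₁/∂u = -6*v
∂G₂/∂v = 10*v
∇·G = 4*v
At (-2, -3): -12.

-12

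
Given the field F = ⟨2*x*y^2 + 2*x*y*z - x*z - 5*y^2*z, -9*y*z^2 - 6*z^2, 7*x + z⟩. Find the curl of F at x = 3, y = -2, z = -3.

(72, -42, 102)

(∇×F)₁ = ∂F₃/∂y − ∂F₂/∂z = 18*y*z + 12*z
(∇×F)₂ = ∂F₁/∂z − ∂F₃/∂x = 2*x*y - x - 5*y^2 - 7
(∇×F)₃ = ∂F₂/∂x − ∂F₁/∂y = -4*x*y - 2*x*z + 10*y*z
∇×F = (18*y*z + 12*z, 2*x*y - x - 5*y^2 - 7, -4*x*y - 2*x*z + 10*y*z)
At (3, -2, -3): (72, -42, 102).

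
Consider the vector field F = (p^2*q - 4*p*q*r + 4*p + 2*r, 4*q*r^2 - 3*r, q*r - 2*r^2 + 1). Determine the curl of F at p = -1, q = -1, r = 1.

(12, -2, -5)

(∇×F)₁ = ∂F₃/∂q − ∂F₂/∂r = -8*q*r + r + 3
(∇×F)₂ = ∂F₁/∂r − ∂F₃/∂p = -4*p*q + 2
(∇×F)₃ = ∂F₂/∂p − ∂F₁/∂q = -p^2 + 4*p*r
∇×F = (-8*q*r + r + 3, -4*p*q + 2, -p^2 + 4*p*r)
At (-1, -1, 1): (12, -2, -5).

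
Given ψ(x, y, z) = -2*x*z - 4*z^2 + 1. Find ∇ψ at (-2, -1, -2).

∂ψ/∂x = -2*z
∂ψ/∂y = 0
∂ψ/∂z = -2*x - 8*z
∇ψ = (-2*z, 0, -2*x - 8*z)
At (-2, -1, -2): (4, 0, 20).

(4, 0, 20)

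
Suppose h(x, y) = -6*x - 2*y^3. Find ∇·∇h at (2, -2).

24

∂²h/∂x² = 0
∂²h/∂y² = -12*y
∇²h = -12*y
At (2, -2): 24.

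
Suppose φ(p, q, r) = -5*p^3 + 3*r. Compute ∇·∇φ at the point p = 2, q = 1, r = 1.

∂²φ/∂p² = -30*p
∂²φ/∂q² = 0
∂²φ/∂r² = 0
∇²φ = -30*p
At (2, 1, 1): -60.

-60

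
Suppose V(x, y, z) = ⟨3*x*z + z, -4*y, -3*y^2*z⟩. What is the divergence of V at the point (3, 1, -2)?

-13

∂V₁/∂x = 3*z
∂V₂/∂y = -4
∂V₃/∂z = -3*y^2
∇·V = -3*y^2 + 3*z - 4
At (3, 1, -2): -13.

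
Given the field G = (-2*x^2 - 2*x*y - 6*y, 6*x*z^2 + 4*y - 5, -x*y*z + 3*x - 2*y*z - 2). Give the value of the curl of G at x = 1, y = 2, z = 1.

(∇×G)₁ = ∂G₃/∂y − ∂G₂/∂z = -13*x*z - 2*z
(∇×G)₂ = ∂G₁/∂z − ∂G₃/∂x = y*z - 3
(∇×G)₃ = ∂G₂/∂x − ∂G₁/∂y = 2*x + 6*z^2 + 6
∇×G = (-13*x*z - 2*z, y*z - 3, 2*x + 6*z^2 + 6)
At (1, 2, 1): (-15, -1, 14).

(-15, -1, 14)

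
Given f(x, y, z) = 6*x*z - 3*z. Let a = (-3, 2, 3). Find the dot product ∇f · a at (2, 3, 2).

-9

∂f/∂x = 6*z
∂f/∂y = 0
∂f/∂z = 6*x - 3
∇f at (2, 3, 2) = (12, 0, 9)
∇f · a = (12)(-3) + (0)(2) + (9)(3) = -9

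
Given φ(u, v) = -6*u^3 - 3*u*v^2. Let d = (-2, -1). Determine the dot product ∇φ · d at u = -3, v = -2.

384

∂φ/∂u = -18*u^2 - 3*v^2
∂φ/∂v = -6*u*v
∇φ at (-3, -2) = (-174, -36)
∇φ · d = (-174)(-2) + (-36)(-1) = 384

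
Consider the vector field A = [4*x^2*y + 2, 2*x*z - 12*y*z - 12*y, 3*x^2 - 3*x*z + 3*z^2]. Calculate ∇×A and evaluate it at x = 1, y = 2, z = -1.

(22, -9, -6)

(∇×A)₁ = ∂A₃/∂y − ∂A₂/∂z = -2*x + 12*y
(∇×A)₂ = ∂A₁/∂z − ∂A₃/∂x = -6*x + 3*z
(∇×A)₃ = ∂A₂/∂x − ∂A₁/∂y = -4*x^2 + 2*z
∇×A = (-2*x + 12*y, -6*x + 3*z, -4*x^2 + 2*z)
At (1, 2, -1): (22, -9, -6).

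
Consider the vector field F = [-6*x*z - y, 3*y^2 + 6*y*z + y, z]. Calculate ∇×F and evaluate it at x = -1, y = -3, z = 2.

(18, 6, 1)

(∇×F)₁ = ∂F₃/∂y − ∂F₂/∂z = -6*y
(∇×F)₂ = ∂F₁/∂z − ∂F₃/∂x = -6*x
(∇×F)₃ = ∂F₂/∂x − ∂F₁/∂y = 1
∇×F = (-6*y, -6*x, 1)
At (-1, -3, 2): (18, 6, 1).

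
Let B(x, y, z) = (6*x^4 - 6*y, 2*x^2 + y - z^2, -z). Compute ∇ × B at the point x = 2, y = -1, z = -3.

(∇×B)₁ = ∂B₃/∂y − ∂B₂/∂z = 2*z
(∇×B)₂ = ∂B₁/∂z − ∂B₃/∂x = 0
(∇×B)₃ = ∂B₂/∂x − ∂B₁/∂y = 4*x + 6
∇×B = (2*z, 0, 4*x + 6)
At (2, -1, -3): (-6, 0, 14).

(-6, 0, 14)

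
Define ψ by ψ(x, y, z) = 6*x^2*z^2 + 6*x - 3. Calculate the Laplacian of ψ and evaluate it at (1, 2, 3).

∂²ψ/∂x² = 12*z^2
∂²ψ/∂y² = 0
∂²ψ/∂z² = 12*x^2
∇²ψ = 12*x^2 + 12*z^2
At (1, 2, 3): 120.

120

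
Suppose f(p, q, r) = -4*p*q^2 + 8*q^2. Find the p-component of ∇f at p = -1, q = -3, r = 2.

(∇f)_1 = ∂f/∂p = -4*q^2
At (-1, -3, 2): -36.

-36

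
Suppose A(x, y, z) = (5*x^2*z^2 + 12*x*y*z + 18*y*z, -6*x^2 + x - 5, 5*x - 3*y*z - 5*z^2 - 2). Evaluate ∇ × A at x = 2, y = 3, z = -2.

(∇×A)₁ = ∂A₃/∂y − ∂A₂/∂z = -3*z
(∇×A)₂ = ∂A₁/∂z − ∂A₃/∂x = 10*x^2*z + 12*x*y + 18*y - 5
(∇×A)₃ = ∂A₂/∂x − ∂A₁/∂y = -12*x*z - 12*x - 18*z + 1
∇×A = (-3*z, 10*x^2*z + 12*x*y + 18*y - 5, -12*x*z - 12*x - 18*z + 1)
At (2, 3, -2): (6, 41, 61).

(6, 41, 61)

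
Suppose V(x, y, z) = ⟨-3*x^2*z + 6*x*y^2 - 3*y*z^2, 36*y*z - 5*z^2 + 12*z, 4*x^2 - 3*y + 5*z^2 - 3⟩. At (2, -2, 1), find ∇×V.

(67, -16, 51)

(∇×V)₁ = ∂V₃/∂y − ∂V₂/∂z = -36*y + 10*z - 15
(∇×V)₂ = ∂V₁/∂z − ∂V₃/∂x = -3*x^2 - 8*x - 6*y*z
(∇×V)₃ = ∂V₂/∂x − ∂V₁/∂y = -12*x*y + 3*z^2
∇×V = (-36*y + 10*z - 15, -3*x^2 - 8*x - 6*y*z, -12*x*y + 3*z^2)
At (2, -2, 1): (67, -16, 51).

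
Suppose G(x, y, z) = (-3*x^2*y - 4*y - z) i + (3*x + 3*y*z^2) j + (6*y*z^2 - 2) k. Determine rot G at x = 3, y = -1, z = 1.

(12, -1, 34)

(∇×G)₁ = ∂G₃/∂y − ∂G₂/∂z = -6*y*z + 6*z^2
(∇×G)₂ = ∂G₁/∂z − ∂G₃/∂x = -1
(∇×G)₃ = ∂G₂/∂x − ∂G₁/∂y = 3*x^2 + 7
∇×G = (-6*y*z + 6*z^2, -1, 3*x^2 + 7)
At (3, -1, 1): (12, -1, 34).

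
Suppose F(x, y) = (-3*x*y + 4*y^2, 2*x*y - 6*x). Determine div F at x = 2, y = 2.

-2

∂F₁/∂x = -3*y
∂F₂/∂y = 2*x
∇·F = 2*x - 3*y
At (2, 2): -2.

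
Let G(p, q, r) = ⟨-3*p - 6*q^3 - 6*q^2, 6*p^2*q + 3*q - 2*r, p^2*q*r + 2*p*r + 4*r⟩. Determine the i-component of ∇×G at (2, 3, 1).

6

(∇×G)_1 = ∂G₃/∂q − ∂G₂/∂r
= p^2*r − (-2)
= p^2*r + 2
At (2, 3, 1): 6.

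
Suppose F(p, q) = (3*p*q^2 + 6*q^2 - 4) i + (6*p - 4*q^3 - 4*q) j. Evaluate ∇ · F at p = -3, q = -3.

-85

∂F₁/∂p = 3*q^2
∂F₂/∂q = -12*q^2 - 4
∇·F = -9*q^2 - 4
At (-3, -3): -85.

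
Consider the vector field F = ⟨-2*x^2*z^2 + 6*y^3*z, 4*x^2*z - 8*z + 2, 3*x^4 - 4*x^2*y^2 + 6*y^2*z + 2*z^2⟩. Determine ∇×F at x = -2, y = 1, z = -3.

(-76, 134, 102)

(∇×F)₁ = ∂F₃/∂y − ∂F₂/∂z = -8*x^2*y - 4*x^2 + 12*y*z + 8
(∇×F)₂ = ∂F₁/∂z − ∂F₃/∂x = -12*x^3 - 4*x^2*z + 8*x*y^2 + 6*y^3
(∇×F)₃ = ∂F₂/∂x − ∂F₁/∂y = 8*x*z - 18*y^2*z
∇×F = (-8*x^2*y - 4*x^2 + 12*y*z + 8, -12*x^3 - 4*x^2*z + 8*x*y^2 + 6*y^3, 8*x*z - 18*y^2*z)
At (-2, 1, -3): (-76, 134, 102).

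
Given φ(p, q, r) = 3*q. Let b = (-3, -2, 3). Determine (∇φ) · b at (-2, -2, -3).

-6

∂φ/∂p = 0
∂φ/∂q = 3
∂φ/∂r = 0
∇φ at (-2, -2, -3) = (0, 3, 0)
∇φ · b = (0)(-3) + (3)(-2) + (0)(3) = -6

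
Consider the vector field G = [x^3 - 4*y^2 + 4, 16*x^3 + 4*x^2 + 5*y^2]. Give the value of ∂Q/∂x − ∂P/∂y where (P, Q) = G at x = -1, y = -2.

∂G₂/∂x = 48*x^2 + 8*x
∂G₁/∂y = -8*y
Scalar curl = 48*x^2 + 8*x + 8*y
At (-1, -2): 24.

24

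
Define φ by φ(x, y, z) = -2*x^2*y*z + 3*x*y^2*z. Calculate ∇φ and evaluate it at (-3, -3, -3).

∂φ/∂x = -4*x*y*z + 3*y^2*z
∂φ/∂y = -2*x^2*z + 6*x*y*z
∂φ/∂z = -2*x^2*y + 3*x*y^2
∇φ = (-4*x*y*z + 3*y^2*z, -2*x^2*z + 6*x*y*z, -2*x^2*y + 3*x*y^2)
At (-3, -3, -3): (27, -108, -27).

(27, -108, -27)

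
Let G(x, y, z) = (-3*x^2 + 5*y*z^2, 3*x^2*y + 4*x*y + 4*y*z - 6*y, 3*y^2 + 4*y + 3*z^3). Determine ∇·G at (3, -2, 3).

108

∂G₁/∂x = -6*x
∂G₂/∂y = 3*x^2 + 4*x + 4*z - 6
∂G₃/∂z = 9*z^2
∇·G = 3*x^2 - 2*x + 9*z^2 + 4*z - 6
At (3, -2, 3): 108.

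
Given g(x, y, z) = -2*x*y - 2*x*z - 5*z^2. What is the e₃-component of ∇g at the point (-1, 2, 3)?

-28

(∇g)_3 = ∂g/∂z = -2*x - 10*z
At (-1, 2, 3): -28.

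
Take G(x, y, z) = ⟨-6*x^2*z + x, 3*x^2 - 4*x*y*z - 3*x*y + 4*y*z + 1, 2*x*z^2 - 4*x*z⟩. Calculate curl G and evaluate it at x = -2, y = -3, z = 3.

(∇×G)₁ = ∂G₃/∂y − ∂G₂/∂z = 4*x*y - 4*y
(∇×G)₂ = ∂G₁/∂z − ∂G₃/∂x = -6*x^2 - 2*z^2 + 4*z
(∇×G)₃ = ∂G₂/∂x − ∂G₁/∂y = 6*x - 4*y*z - 3*y
∇×G = (4*x*y - 4*y, -6*x^2 - 2*z^2 + 4*z, 6*x - 4*y*z - 3*y)
At (-2, -3, 3): (36, -30, 33).

(36, -30, 33)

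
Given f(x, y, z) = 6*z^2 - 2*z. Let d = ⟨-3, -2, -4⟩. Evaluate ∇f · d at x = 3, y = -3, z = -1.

∂f/∂x = 0
∂f/∂y = 0
∂f/∂z = 12*z - 2
∇f at (3, -3, -1) = (0, 0, -14)
∇f · d = (0)(-3) + (0)(-2) + (-14)(-4) = 56

56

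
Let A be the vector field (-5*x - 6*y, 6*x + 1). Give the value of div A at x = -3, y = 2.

-5

∂A₁/∂x = -5
∂A₂/∂y = 0
∇·A = -5
At (-3, 2): -5.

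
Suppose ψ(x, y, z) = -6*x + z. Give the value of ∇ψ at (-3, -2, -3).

(-6, 0, 1)

∂ψ/∂x = -6
∂ψ/∂y = 0
∂ψ/∂z = 1
∇ψ = (-6, 0, 1)
At (-3, -2, -3): (-6, 0, 1).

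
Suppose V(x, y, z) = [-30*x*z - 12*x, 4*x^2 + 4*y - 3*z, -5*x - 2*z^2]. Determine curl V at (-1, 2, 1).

(∇×V)₁ = ∂V₃/∂y − ∂V₂/∂z = 3
(∇×V)₂ = ∂V₁/∂z − ∂V₃/∂x = -30*x + 5
(∇×V)₃ = ∂V₂/∂x − ∂V₁/∂y = 8*x
∇×V = (3, -30*x + 5, 8*x)
At (-1, 2, 1): (3, 35, -8).

(3, 35, -8)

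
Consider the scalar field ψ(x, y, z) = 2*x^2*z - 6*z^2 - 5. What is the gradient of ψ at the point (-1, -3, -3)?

(12, 0, 38)

∂ψ/∂x = 4*x*z
∂ψ/∂y = 0
∂ψ/∂z = 2*x^2 - 12*z
∇ψ = (4*x*z, 0, 2*x^2 - 12*z)
At (-1, -3, -3): (12, 0, 38).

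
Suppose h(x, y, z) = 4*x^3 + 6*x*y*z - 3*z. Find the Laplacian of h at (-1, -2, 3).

∂²h/∂x² = 24*x
∂²h/∂y² = 0
∂²h/∂z² = 0
∇²h = 24*x
At (-1, -2, 3): -24.

-24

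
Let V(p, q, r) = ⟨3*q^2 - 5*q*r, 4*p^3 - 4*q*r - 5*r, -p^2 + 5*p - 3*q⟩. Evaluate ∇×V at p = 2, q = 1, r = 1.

(6, -6, 47)

(∇×V)₁ = ∂V₃/∂q − ∂V₂/∂r = 4*q + 2
(∇×V)₂ = ∂V₁/∂r − ∂V₃/∂p = 2*p - 5*q - 5
(∇×V)₃ = ∂V₂/∂p − ∂V₁/∂q = 12*p^2 - 6*q + 5*r
∇×V = (4*q + 2, 2*p - 5*q - 5, 12*p^2 - 6*q + 5*r)
At (2, 1, 1): (6, -6, 47).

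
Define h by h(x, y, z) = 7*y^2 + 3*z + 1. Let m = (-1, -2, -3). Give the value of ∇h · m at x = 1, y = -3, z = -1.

∂h/∂x = 0
∂h/∂y = 14*y
∂h/∂z = 3
∇h at (1, -3, -1) = (0, -42, 3)
∇h · m = (0)(-1) + (-42)(-2) + (3)(-3) = 75

75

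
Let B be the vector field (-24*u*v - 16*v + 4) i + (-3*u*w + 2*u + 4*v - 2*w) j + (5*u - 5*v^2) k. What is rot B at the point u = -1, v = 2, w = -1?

(-21, -5, -3)

(∇×B)₁ = ∂B₃/∂v − ∂B₂/∂w = 3*u - 10*v + 2
(∇×B)₂ = ∂B₁/∂w − ∂B₃/∂u = -5
(∇×B)₃ = ∂B₂/∂u − ∂B₁/∂v = 24*u - 3*w + 18
∇×B = (3*u - 10*v + 2, -5, 24*u - 3*w + 18)
At (-1, 2, -1): (-21, -5, -3).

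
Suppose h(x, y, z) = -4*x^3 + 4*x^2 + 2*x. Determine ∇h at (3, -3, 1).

(-82, 0, 0)

∂h/∂x = -12*x^2 + 8*x + 2
∂h/∂y = 0
∂h/∂z = 0
∇h = (-12*x^2 + 8*x + 2, 0, 0)
At (3, -3, 1): (-82, 0, 0).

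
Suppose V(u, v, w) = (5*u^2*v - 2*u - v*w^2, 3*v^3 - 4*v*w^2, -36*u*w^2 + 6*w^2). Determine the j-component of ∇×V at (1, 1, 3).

318

(∇×V)_2 = ∂V₁/∂w − ∂V₃/∂u
= -2*v*w − (-36*w^2)
= -2*v*w + 36*w^2
At (1, 1, 3): 318.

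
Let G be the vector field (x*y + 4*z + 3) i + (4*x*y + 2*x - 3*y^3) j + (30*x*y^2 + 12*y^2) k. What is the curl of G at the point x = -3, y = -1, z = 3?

(∇×G)₁ = ∂G₃/∂y − ∂G₂/∂z = 60*x*y + 24*y
(∇×G)₂ = ∂G₁/∂z − ∂G₃/∂x = -30*y^2 + 4
(∇×G)₃ = ∂G₂/∂x − ∂G₁/∂y = -x + 4*y + 2
∇×G = (60*x*y + 24*y, -30*y^2 + 4, -x + 4*y + 2)
At (-3, -1, 3): (156, -26, 1).

(156, -26, 1)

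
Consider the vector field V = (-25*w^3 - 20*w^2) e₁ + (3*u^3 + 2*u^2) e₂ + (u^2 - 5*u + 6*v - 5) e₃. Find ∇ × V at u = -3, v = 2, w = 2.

(6, -369, 69)

(∇×V)₁ = ∂V₃/∂v − ∂V₂/∂w = 6
(∇×V)₂ = ∂V₁/∂w − ∂V₃/∂u = -2*u - 75*w^2 - 40*w + 5
(∇×V)₃ = ∂V₂/∂u − ∂V₁/∂v = 9*u^2 + 4*u
∇×V = (6, -2*u - 75*w^2 - 40*w + 5, 9*u^2 + 4*u)
At (-3, 2, 2): (6, -369, 69).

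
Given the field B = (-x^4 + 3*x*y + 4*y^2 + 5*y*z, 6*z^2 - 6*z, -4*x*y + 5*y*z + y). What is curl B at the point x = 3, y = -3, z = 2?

(-19, -27, 5)

(∇×B)₁ = ∂B₃/∂y − ∂B₂/∂z = -4*x - 7*z + 7
(∇×B)₂ = ∂B₁/∂z − ∂B₃/∂x = 9*y
(∇×B)₃ = ∂B₂/∂x − ∂B₁/∂y = -3*x - 8*y - 5*z
∇×B = (-4*x - 7*z + 7, 9*y, -3*x - 8*y - 5*z)
At (3, -3, 2): (-19, -27, 5).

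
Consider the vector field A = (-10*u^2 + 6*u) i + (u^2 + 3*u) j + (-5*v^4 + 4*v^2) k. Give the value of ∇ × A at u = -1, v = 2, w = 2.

(∇×A)₁ = ∂A₃/∂v − ∂A₂/∂w = -20*v^3 + 8*v
(∇×A)₂ = ∂A₁/∂w − ∂A₃/∂u = 0
(∇×A)₃ = ∂A₂/∂u − ∂A₁/∂v = 2*u + 3
∇×A = (-20*v^3 + 8*v, 0, 2*u + 3)
At (-1, 2, 2): (-144, 0, 1).

(-144, 0, 1)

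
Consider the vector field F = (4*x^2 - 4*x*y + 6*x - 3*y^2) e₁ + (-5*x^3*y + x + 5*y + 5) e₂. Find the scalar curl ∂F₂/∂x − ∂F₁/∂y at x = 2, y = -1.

63

∂F₂/∂x = -15*x^2*y + 1
∂F₁/∂y = -4*x - 6*y
Scalar curl = -15*x^2*y + 4*x + 6*y + 1
At (2, -1): 63.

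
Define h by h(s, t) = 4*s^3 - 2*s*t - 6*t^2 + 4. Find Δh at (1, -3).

12

∂²h/∂s² = 24*s
∂²h/∂t² = -12
∇²h = 24*s - 12
At (1, -3): 12.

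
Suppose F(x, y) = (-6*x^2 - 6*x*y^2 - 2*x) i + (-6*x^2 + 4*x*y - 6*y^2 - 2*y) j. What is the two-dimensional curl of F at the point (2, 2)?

32

∂F₂/∂x = -12*x + 4*y
∂F₁/∂y = -12*x*y
Scalar curl = 12*x*y - 12*x + 4*y
At (2, 2): 32.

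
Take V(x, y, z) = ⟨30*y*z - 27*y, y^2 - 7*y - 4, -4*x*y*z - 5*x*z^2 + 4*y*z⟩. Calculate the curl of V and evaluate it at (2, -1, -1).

(∇×V)₁ = ∂V₃/∂y − ∂V₂/∂z = -4*x*z + 4*z
(∇×V)₂ = ∂V₁/∂z − ∂V₃/∂x = 4*y*z + 30*y + 5*z^2
(∇×V)₃ = ∂V₂/∂x − ∂V₁/∂y = -30*z + 27
∇×V = (-4*x*z + 4*z, 4*y*z + 30*y + 5*z^2, -30*z + 27)
At (2, -1, -1): (4, -21, 57).

(4, -21, 57)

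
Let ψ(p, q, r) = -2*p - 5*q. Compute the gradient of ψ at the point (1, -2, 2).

∂ψ/∂p = -2
∂ψ/∂q = -5
∂ψ/∂r = 0
∇ψ = (-2, -5, 0)
At (1, -2, 2): (-2, -5, 0).

(-2, -5, 0)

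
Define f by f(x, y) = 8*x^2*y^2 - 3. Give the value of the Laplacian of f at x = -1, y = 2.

80

∂²f/∂x² = 16*y^2
∂²f/∂y² = 16*x^2
∇²f = 16*x^2 + 16*y^2
At (-1, 2): 80.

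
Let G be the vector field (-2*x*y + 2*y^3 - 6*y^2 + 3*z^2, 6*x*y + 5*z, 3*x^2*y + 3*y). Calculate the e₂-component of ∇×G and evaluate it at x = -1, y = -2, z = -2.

-24

(∇×G)_2 = ∂G₁/∂z − ∂G₃/∂x
= 6*z − (6*x*y)
= -6*x*y + 6*z
At (-1, -2, -2): -24.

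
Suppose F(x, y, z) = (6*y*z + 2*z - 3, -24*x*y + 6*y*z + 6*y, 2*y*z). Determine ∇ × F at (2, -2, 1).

(14, -10, 42)

(∇×F)₁ = ∂F₃/∂y − ∂F₂/∂z = -6*y + 2*z
(∇×F)₂ = ∂F₁/∂z − ∂F₃/∂x = 6*y + 2
(∇×F)₃ = ∂F₂/∂x − ∂F₁/∂y = -24*y - 6*z
∇×F = (-6*y + 2*z, 6*y + 2, -24*y - 6*z)
At (2, -2, 1): (14, -10, 42).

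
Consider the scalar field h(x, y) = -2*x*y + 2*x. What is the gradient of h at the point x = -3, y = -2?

(6, 6)

∂h/∂x = -2*y + 2
∂h/∂y = -2*x
∇h = (-2*y + 2, -2*x)
At (-3, -2): (6, 6).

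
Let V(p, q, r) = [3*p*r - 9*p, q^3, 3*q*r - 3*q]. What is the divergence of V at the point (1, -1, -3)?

∂V₁/∂p = 3*r - 9
∂V₂/∂q = 3*q^2
∂V₃/∂r = 3*q
∇·V = 3*q^2 + 3*q + 3*r - 9
At (1, -1, -3): -18.

-18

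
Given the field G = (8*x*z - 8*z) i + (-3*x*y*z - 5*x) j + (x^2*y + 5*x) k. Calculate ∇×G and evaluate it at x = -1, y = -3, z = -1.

(10, -27, -14)

(∇×G)₁ = ∂G₃/∂y − ∂G₂/∂z = x^2 + 3*x*y
(∇×G)₂ = ∂G₁/∂z − ∂G₃/∂x = -2*x*y + 8*x - 13
(∇×G)₃ = ∂G₂/∂x − ∂G₁/∂y = -3*y*z - 5
∇×G = (x^2 + 3*x*y, -2*x*y + 8*x - 13, -3*y*z - 5)
At (-1, -3, -1): (10, -27, -14).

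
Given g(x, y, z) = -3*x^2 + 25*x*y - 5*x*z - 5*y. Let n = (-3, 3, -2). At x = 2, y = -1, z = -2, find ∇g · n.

∂g/∂x = -6*x + 25*y - 5*z
∂g/∂y = 25*x - 5
∂g/∂z = -5*x
∇g at (2, -1, -2) = (-27, 45, -10)
∇g · n = (-27)(-3) + (45)(3) + (-10)(-2) = 236

236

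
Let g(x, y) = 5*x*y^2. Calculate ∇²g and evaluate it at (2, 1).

∂²g/∂x² = 0
∂²g/∂y² = 10*x
∇²g = 10*x
At (2, 1): 20.

20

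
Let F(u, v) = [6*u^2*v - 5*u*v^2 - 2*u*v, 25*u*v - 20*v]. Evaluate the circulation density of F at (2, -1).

∂F₂/∂u = 25*v
∂F₁/∂v = 6*u^2 - 10*u*v - 2*u
Scalar curl = -6*u^2 + 10*u*v + 2*u + 25*v
At (2, -1): -65.

-65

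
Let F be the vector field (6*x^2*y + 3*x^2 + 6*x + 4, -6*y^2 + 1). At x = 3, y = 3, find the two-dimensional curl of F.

∂F₂/∂x = 0
∂F₁/∂y = 6*x^2
Scalar curl = -6*x^2
At (3, 3): -54.

-54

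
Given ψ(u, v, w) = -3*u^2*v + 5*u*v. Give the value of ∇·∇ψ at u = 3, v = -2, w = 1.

∂²ψ/∂u² = -6*v
∂²ψ/∂v² = 0
∂²ψ/∂w² = 0
∇²ψ = -6*v
At (3, -2, 1): 12.

12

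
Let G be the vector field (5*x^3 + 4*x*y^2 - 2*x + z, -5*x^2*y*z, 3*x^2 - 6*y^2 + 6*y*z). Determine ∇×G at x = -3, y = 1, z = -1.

(∇×G)₁ = ∂G₃/∂y − ∂G₂/∂z = 5*x^2*y - 12*y + 6*z
(∇×G)₂ = ∂G₁/∂z − ∂G₃/∂x = -6*x + 1
(∇×G)₃ = ∂G₂/∂x − ∂G₁/∂y = -10*x*y*z - 8*x*y
∇×G = (5*x^2*y - 12*y + 6*z, -6*x + 1, -10*x*y*z - 8*x*y)
At (-3, 1, -1): (27, 19, -6).

(27, 19, -6)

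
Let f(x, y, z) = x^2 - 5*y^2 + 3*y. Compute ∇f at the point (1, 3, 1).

(2, -27, 0)

∂f/∂x = 2*x
∂f/∂y = -10*y + 3
∂f/∂z = 0
∇f = (2*x, -10*y + 3, 0)
At (1, 3, 1): (2, -27, 0).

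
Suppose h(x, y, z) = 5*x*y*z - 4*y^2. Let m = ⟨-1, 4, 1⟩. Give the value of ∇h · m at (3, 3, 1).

∂h/∂x = 5*y*z
∂h/∂y = 5*x*z - 8*y
∂h/∂z = 5*x*y
∇h at (3, 3, 1) = (15, -9, 45)
∇h · m = (15)(-1) + (-9)(4) + (45)(1) = -6

-6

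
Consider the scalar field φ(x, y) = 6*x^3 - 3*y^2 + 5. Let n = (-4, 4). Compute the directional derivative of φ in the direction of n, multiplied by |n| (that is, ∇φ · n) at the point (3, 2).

∂φ/∂x = 18*x^2
∂φ/∂y = -6*y
∇φ at (3, 2) = (162, -12)
∇φ · n = (162)(-4) + (-12)(4) = -696

-696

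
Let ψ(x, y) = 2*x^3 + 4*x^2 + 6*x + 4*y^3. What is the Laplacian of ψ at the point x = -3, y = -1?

-52

∂²ψ/∂x² = 4*(3*x + 2)
∂²ψ/∂y² = 24*y
∇²ψ = 12*x + 24*y + 8
At (-3, -1): -52.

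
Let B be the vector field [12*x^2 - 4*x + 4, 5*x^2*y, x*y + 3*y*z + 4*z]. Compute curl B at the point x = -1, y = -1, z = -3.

(-10, 1, 10)

(∇×B)₁ = ∂B₃/∂y − ∂B₂/∂z = x + 3*z
(∇×B)₂ = ∂B₁/∂z − ∂B₃/∂x = -y
(∇×B)₃ = ∂B₂/∂x − ∂B₁/∂y = 10*x*y
∇×B = (x + 3*z, -y, 10*x*y)
At (-1, -1, -3): (-10, 1, 10).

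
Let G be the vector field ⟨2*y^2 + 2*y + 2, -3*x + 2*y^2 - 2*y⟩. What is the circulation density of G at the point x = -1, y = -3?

∂G₂/∂x = -3
∂G₁/∂y = 4*y + 2
Scalar curl = -4*y - 5
At (-1, -3): 7.

7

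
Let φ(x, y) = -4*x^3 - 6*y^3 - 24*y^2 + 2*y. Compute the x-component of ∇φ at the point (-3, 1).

-108

(∇φ)_1 = ∂φ/∂x = -12*x^2
At (-3, 1): -108.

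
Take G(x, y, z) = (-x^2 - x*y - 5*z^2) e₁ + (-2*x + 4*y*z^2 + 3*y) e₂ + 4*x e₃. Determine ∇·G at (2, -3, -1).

6

∂G₁/∂x = -2*x - y
∂G₂/∂y = 4*z^2 + 3
∂G₃/∂z = 0
∇·G = -2*x - y + 4*z^2 + 3
At (2, -3, -1): 6.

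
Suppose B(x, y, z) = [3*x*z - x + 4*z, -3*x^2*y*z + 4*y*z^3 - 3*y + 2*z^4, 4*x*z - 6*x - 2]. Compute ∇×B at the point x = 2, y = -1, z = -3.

(312, 28, -36)

(∇×B)₁ = ∂B₃/∂y − ∂B₂/∂z = 3*x^2*y - 12*y*z^2 - 8*z^3
(∇×B)₂ = ∂B₁/∂z − ∂B₃/∂x = 3*x - 4*z + 10
(∇×B)₃ = ∂B₂/∂x − ∂B₁/∂y = -6*x*y*z
∇×B = (3*x^2*y - 12*y*z^2 - 8*z^3, 3*x - 4*z + 10, -6*x*y*z)
At (2, -1, -3): (312, 28, -36).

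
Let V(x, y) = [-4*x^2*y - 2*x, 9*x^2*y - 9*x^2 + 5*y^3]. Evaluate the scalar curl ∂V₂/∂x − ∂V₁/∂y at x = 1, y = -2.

-50

∂V₂/∂x = 18*x*y - 18*x
∂V₁/∂y = -4*x^2
Scalar curl = 4*x^2 + 18*x*y - 18*x
At (1, -2): -50.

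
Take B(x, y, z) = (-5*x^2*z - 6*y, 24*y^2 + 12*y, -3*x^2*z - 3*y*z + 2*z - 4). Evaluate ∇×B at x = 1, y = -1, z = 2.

(-6, 7, 6)

(∇×B)₁ = ∂B₃/∂y − ∂B₂/∂z = -3*z
(∇×B)₂ = ∂B₁/∂z − ∂B₃/∂x = -5*x^2 + 6*x*z
(∇×B)₃ = ∂B₂/∂x − ∂B₁/∂y = 6
∇×B = (-3*z, -5*x^2 + 6*x*z, 6)
At (1, -1, 2): (-6, 7, 6).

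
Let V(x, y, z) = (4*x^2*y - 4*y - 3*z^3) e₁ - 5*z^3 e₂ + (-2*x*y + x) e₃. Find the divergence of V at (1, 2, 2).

16

∂V₁/∂x = 8*x*y
∂V₂/∂y = 0
∂V₃/∂z = 0
∇·V = 8*x*y
At (1, 2, 2): 16.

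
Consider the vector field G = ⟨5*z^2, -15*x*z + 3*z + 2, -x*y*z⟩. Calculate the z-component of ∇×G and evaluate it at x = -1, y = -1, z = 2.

-30

(∇×G)_3 = ∂G₂/∂x − ∂G₁/∂y
= -15*z − (0)
= -15*z
At (-1, -1, 2): -30.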